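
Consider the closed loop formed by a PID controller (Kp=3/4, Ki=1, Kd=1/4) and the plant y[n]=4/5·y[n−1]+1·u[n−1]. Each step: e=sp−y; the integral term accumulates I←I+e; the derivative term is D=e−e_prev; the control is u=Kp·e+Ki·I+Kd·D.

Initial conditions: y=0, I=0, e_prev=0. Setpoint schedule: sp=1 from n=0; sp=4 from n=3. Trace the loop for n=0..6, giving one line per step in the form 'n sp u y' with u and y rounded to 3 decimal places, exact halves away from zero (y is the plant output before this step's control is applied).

0 1 2.000 0.000
1 1 -1.250 2.000
2 1 1.550 0.350
3 4 4.828 1.830
4 4 -2.306 6.292
5 4 3.646 2.728
6 4 -2.174 5.828

(exact arithmetic carried between steps; '≈' marks a value shown rounded to 6 d.p. or computed from one; I and e_prev carry over from the previous line; the table rounds u and y to 3 d.p., halves away from zero)
n=0: y=0, sp=1, e=sp−y=1; I=1, D=e−e_prev=1; u=3/4·1+1·1+1/4·1=2; next y=4/5·0+1·2=2
n=1: y=2, sp=1, e=sp−y=-1; I=0, D=e−e_prev=-2; u=3/4·(-1)+1·0+1/4·(-2)=-1.25; next y=4/5·2+1·(-1.25)=0.35
n=2: y=0.35, sp=1, e=sp−y=0.65; I=0.65, D=e−e_prev=1.65; u=3/4·0.65+1·0.65+1/4·1.65=1.55; next y=4/5·0.35+1·1.55=1.83
n=3: y=1.83, sp=4, e=sp−y=2.17; I=2.82, D=e−e_prev=1.52; u=3/4·2.17+1·2.82+1/4·1.52=4.8275; next y=4/5·1.83+1·4.8275=6.2915
n=4: y=6.2915, sp=4, e=sp−y=-2.2915; I=0.5285, D=e−e_prev=-4.4615; u=3/4·(-2.2915)+1·0.5285+1/4·(-4.4615)=-2.3055; next y=4/5·6.2915+1·(-2.3055)=2.7277
n=5: y=2.7277, sp=4, e=sp−y=1.2723; I=1.8008, D=e−e_prev=3.5638; u=3/4·1.2723+1·1.8008+1/4·3.5638=3.645975; next y=4/5·2.7277+1·3.645975=5.828135
n=6: y=5.828135, sp=4, e=sp−y=-1.828135; I=-0.027335, D=e−e_prev=-3.100435; u=3/4·(-1.828135)+1·(-0.027335)+1/4·(-3.100435)=-2.173545; next y=4/5·5.828135+1·(-2.173545)=2.488963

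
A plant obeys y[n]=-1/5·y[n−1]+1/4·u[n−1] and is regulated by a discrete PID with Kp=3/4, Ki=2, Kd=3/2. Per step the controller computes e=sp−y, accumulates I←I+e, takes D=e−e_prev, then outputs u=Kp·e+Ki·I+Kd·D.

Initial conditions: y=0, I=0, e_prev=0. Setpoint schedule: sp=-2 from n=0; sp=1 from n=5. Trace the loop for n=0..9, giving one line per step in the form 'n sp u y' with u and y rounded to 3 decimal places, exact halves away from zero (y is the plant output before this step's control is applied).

(exact arithmetic carried between steps; '≈' marks a value shown rounded to 6 d.p. or computed from one; I and e_prev carry over from the previous line; the table rounds u and y to 3 d.p., halves away from zero)
n=0: y=0, sp=-2, e=sp−y=-2; I=-2, D=e−e_prev=-2; u=3/4·(-2)+2·(-2)+3/2·(-2)=-8.5; next y=-1/5·0+1/4·(-8.5)=-2.125
n=1: y=-2.125, sp=-2, e=sp−y=0.125; I=-1.875, D=e−e_prev=2.125; u=3/4·0.125+2·(-1.875)+3/2·2.125=-0.46875; next y=-1/5·(-2.125)+1/4·(-0.46875)≈0.307813
n=2: y≈0.307813, sp=-2, e=sp−y≈-2.307813; I≈-4.182813, D=e−e_prev≈-2.432813; u=3/4·(-2.307813)+2·(-4.182813)+3/2·(-2.432813)≈-13.745703; next y=-1/5·0.307813+1/4·(-13.745703)≈-3.497988
n=3: y≈-3.497988, sp=-2, e=sp−y≈1.497988; I≈-2.684824, D=e−e_prev≈3.805801; u=3/4·1.497988+2·(-2.684824)+3/2·3.805801≈1.462544; next y=-1/5·(-3.497988)+1/4·1.462544≈1.065234
n=4: y≈1.065234, sp=-2, e=sp−y≈-3.065234; I≈-5.750058, D=e−e_prev≈-4.563222; u=3/4·(-3.065234)+2·(-5.750058)+3/2·(-4.563222)≈-20.643874; next y=-1/5·1.065234+1/4·(-20.643874)≈-5.374015
n=5: y≈-5.374015, sp=1, e=sp−y≈6.374015; I≈0.623957, D=e−e_prev≈9.439249; u=3/4·6.374015+2·0.623957+3/2·9.439249≈20.187299; next y=-1/5·(-5.374015)+1/4·20.187299≈6.121628
n=6: y≈6.121628, sp=1, e=sp−y≈-5.121628; I≈-4.497671, D=e−e_prev≈-11.495643; u=3/4·(-5.121628)+2·(-4.497671)+3/2·(-11.495643)≈-30.080027; next y=-1/5·6.121628+1/4·(-30.080027)≈-8.744332
n=7: y≈-8.744332, sp=1, e=sp−y≈9.744332; I≈5.246662, D=e−e_prev≈14.865960; u=3/4·9.744332+2·5.246662+3/2·14.865960≈40.100513; next y=-1/5·(-8.744332)+1/4·40.100513≈11.773995
n=8: y≈11.773995, sp=1, e=sp−y≈-10.773995; I≈-5.527333, D=e−e_prev≈-20.518327; u=3/4·(-10.773995)+2·(-5.527333)+3/2·(-20.518327)≈-49.912652; next y=-1/5·11.773995+1/4·(-49.912652)≈-14.832962
n=9: y≈-14.832962, sp=1, e=sp−y≈15.832962; I≈10.305629, D=e−e_prev≈26.606957; u=3/4·15.832962+2·10.305629+3/2·26.606957≈72.396414; next y=-1/5·(-14.832962)+1/4·72.396414≈21.065696

0 -2 -8.500 0.000
1 -2 -0.469 -2.125
2 -2 -13.746 0.308
3 -2 1.463 -3.498
4 -2 -20.644 1.065
5 1 20.187 -5.374
6 1 -30.080 6.122
7 1 40.101 -8.744
8 1 -49.913 11.774
9 1 72.396 -14.833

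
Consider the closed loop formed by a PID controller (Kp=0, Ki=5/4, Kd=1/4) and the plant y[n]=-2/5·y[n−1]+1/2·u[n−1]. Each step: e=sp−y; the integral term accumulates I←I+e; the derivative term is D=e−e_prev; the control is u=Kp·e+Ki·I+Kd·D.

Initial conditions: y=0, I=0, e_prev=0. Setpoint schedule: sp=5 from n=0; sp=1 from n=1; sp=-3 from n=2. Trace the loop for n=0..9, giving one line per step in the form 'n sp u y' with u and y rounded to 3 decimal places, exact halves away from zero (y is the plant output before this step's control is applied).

(exact arithmetic carried between steps; '≈' marks a value shown rounded to 6 d.p. or computed from one; I and e_prev carry over from the previous line; the table rounds u and y to 3 d.p., halves away from zero)
n=0: y=0, sp=5, e=sp−y=5; I=5, D=e−e_prev=5; u=0·5+5/4·5+1/4·5=7.5; next y=-2/5·0+1/2·7.5=3.75
n=1: y=3.75, sp=1, e=sp−y=-2.75; I=2.25, D=e−e_prev=-7.75; u=0·(-2.75)+5/4·2.25+1/4·(-7.75)=0.875; next y=-2/5·3.75+1/2·0.875=-1.0625
n=2: y=-1.0625, sp=-3, e=sp−y=-1.9375; I=0.3125, D=e−e_prev=0.8125; u=0·(-1.9375)+5/4·0.3125+1/4·0.8125=0.59375; next y=-2/5·(-1.0625)+1/2·0.59375=0.721875
n=3: y=0.721875, sp=-3, e=sp−y=-3.721875; I=-3.409375, D=e−e_prev=-1.784375; u=0·(-3.721875)+5/4·(-3.409375)+1/4·(-1.784375)≈-4.707813; next y=-2/5·0.721875+1/2·(-4.707813)≈-2.642656
n=4: y≈-2.642656, sp=-3, e=sp−y≈-0.357344; I≈-3.766719, D=e−e_prev≈3.364531; u=0·(-0.357344)+5/4·(-3.766719)+1/4·3.364531≈-3.867266; next y=-2/5·(-2.642656)+1/2·(-3.867266)≈-0.876570
n=5: y≈-0.876570, sp=-3, e=sp−y≈-2.123430; I≈-5.890148, D=e−e_prev≈-1.766086; u=0·(-2.123430)+5/4·(-5.890148)+1/4·(-1.766086)≈-7.804207; next y=-2/5·(-0.876570)+1/2·(-7.804207)≈-3.551475
n=6: y≈-3.551475, sp=-3, e=sp−y≈0.551475; I≈-5.338673, D=e−e_prev≈2.674905; u=0·0.551475+5/4·(-5.338673)+1/4·2.674905≈-6.004615; next y=-2/5·(-3.551475)+1/2·(-6.004615)≈-1.581717
n=7: y≈-1.581717, sp=-3, e=sp−y≈-1.418283; I≈-6.756956, D=e−e_prev≈-1.969758; u=0·(-1.418283)+5/4·(-6.756956)+1/4·(-1.969758)≈-8.938634; next y=-2/5·(-1.581717)+1/2·(-8.938634)≈-3.836630
n=8: y≈-3.836630, sp=-3, e=sp−y≈0.836630; I≈-5.920326, D=e−e_prev≈2.254913; u=0·0.836630+5/4·(-5.920326)+1/4·2.254913≈-6.836679; next y=-2/5·(-3.836630)+1/2·(-6.836679)≈-1.883687
n=9: y≈-1.883687, sp=-3, e=sp−y≈-1.116313; I≈-7.036638, D=e−e_prev≈-1.952943; u=0·(-1.116313)+5/4·(-7.036638)+1/4·(-1.952943)≈-9.284033; next y=-2/5·(-1.883687)+1/2·(-9.284033)≈-3.888542

0 5 7.500 0.000
1 1 0.875 3.750
2 -3 0.594 -1.063
3 -3 -4.708 0.722
4 -3 -3.867 -2.643
5 -3 -7.804 -0.877
6 -3 -6.005 -3.551
7 -3 -8.939 -1.582
8 -3 -6.837 -3.837
9 -3 -9.284 -1.884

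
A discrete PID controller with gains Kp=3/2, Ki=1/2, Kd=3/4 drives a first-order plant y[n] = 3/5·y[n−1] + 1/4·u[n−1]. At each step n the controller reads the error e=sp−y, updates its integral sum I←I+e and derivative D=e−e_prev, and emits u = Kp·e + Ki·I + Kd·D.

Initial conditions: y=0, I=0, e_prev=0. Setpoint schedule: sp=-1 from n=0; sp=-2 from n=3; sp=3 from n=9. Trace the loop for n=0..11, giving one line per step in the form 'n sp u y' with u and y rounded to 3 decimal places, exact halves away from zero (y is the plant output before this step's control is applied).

(exact arithmetic carried between steps; '≈' marks a value shown rounded to 6 d.p. or computed from one; I and e_prev carry over from the previous line; the table rounds u and y to 3 d.p., halves away from zero)
n=0: y=0, sp=-1, e=sp−y=-1; I=-1, D=e−e_prev=-1; u=3/2·(-1)+1/2·(-1)+3/4·(-1)=-2.75; next y=3/5·0+1/4·(-2.75)=-0.6875
n=1: y=-0.6875, sp=-1, e=sp−y=-0.3125; I=-1.3125, D=e−e_prev=0.6875; u=3/2·(-0.3125)+1/2·(-1.3125)+3/4·0.6875=-0.609375; next y=3/5·(-0.6875)+1/4·(-0.609375)≈-0.564844
n=2: y≈-0.564844, sp=-1, e=sp−y≈-0.435156; I≈-1.747656, D=e−e_prev≈-0.122656; u=3/2·(-0.435156)+1/2·(-1.747656)+3/4·(-0.122656)≈-1.618555; next y=3/5·(-0.564844)+1/4·(-1.618555)≈-0.743545
n=3: y≈-0.743545, sp=-2, e=sp−y≈-1.256455; I≈-3.004111, D=e−e_prev≈-0.821299; u=3/2·(-1.256455)+1/2·(-3.004111)+3/4·(-0.821299)≈-4.002712; next y=3/5·(-0.743545)+1/4·(-4.002712)≈-1.446805
n=4: y≈-1.446805, sp=-2, e=sp−y≈-0.553195; I≈-3.557306, D=e−e_prev≈0.703260; u=3/2·(-0.553195)+1/2·(-3.557306)+3/4·0.703260≈-2.081000; next y=3/5·(-1.446805)+1/4·(-2.081000)≈-1.388333
n=5: y≈-1.388333, sp=-2, e=sp−y≈-0.611667; I≈-4.168973, D=e−e_prev≈-0.058472; u=3/2·(-0.611667)+1/2·(-4.168973)+3/4·(-0.058472)≈-3.045841; next y=3/5·(-1.388333)+1/4·(-3.045841)≈-1.594460
n=6: y≈-1.594460, sp=-2, e=sp−y≈-0.405540; I≈-4.574513, D=e−e_prev≈0.206127; u=3/2·(-0.405540)+1/2·(-4.574513)+3/4·0.206127≈-2.740971; next y=3/5·(-1.594460)+1/4·(-2.740971)≈-1.641919
n=7: y≈-1.641919, sp=-2, e=sp−y≈-0.358081; I≈-4.932594, D=e−e_prev≈0.047459; u=3/2·(-0.358081)+1/2·(-4.932594)+3/4·0.047459≈-2.967825; next y=3/5·(-1.641919)+1/4·(-2.967825)≈-1.727107
n=8: y≈-1.727107, sp=-2, e=sp−y≈-0.272893; I≈-5.205487, D=e−e_prev≈0.085189; u=3/2·(-0.272893)+1/2·(-5.205487)+3/4·0.085189≈-2.948191; next y=3/5·(-1.727107)+1/4·(-2.948191)≈-1.773312
n=9: y≈-1.773312, sp=3, e=sp−y≈4.773312; I≈-0.432175, D=e−e_prev≈5.046205; u=3/2·4.773312+1/2·(-0.432175)+3/4·5.046205≈10.728534; next y=3/5·(-1.773312)+1/4·10.728534≈1.618146
n=10: y≈1.618146, sp=3, e=sp−y≈1.381854; I≈0.949679, D=e−e_prev≈-3.391458; u=3/2·1.381854+1/2·0.949679+3/4·(-3.391458)≈0.004026; next y=3/5·1.618146+1/4·0.004026≈0.971894
n=11: y≈0.971894, sp=3, e=sp−y≈2.028106; I≈2.977785, D=e−e_prev≈0.646252; u=3/2·2.028106+1/2·2.977785+3/4·0.646252≈5.015740; next y=3/5·0.971894+1/4·5.015740≈1.837072

0 -1 -2.750 0.000
1 -1 -0.609 -0.688
2 -1 -1.619 -0.565
3 -2 -4.003 -0.744
4 -2 -2.081 -1.447
5 -2 -3.046 -1.388
6 -2 -2.741 -1.594
7 -2 -2.968 -1.642
8 -2 -2.948 -1.727
9 3 10.729 -1.773
10 3 0.004 1.618
11 3 5.016 0.972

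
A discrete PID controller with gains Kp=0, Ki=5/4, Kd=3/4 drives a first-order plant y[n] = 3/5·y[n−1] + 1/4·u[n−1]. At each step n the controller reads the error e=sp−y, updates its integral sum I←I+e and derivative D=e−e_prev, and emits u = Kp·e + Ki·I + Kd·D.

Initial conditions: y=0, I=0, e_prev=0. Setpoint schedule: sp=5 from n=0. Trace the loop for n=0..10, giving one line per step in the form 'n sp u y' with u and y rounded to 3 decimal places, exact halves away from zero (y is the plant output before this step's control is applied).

(exact arithmetic carried between steps; '≈' marks a value shown rounded to 6 d.p. or computed from one; I and e_prev carry over from the previous line; the table rounds u and y to 3 d.p., halves away from zero)
n=0: y=0, sp=5, e=sp−y=5; I=5, D=e−e_prev=5; u=0·5+5/4·5+3/4·5=10; next y=3/5·0+1/4·10=2.5
n=1: y=2.5, sp=5, e=sp−y=2.5; I=7.5, D=e−e_prev=-2.5; u=0·2.5+5/4·7.5+3/4·(-2.5)=7.5; next y=3/5·2.5+1/4·7.5=3.375
n=2: y=3.375, sp=5, e=sp−y=1.625; I=9.125, D=e−e_prev=-0.875; u=0·1.625+5/4·9.125+3/4·(-0.875)=10.75; next y=3/5·3.375+1/4·10.75=4.7125
n=3: y=4.7125, sp=5, e=sp−y=0.2875; I=9.4125, D=e−e_prev=-1.3375; u=0·0.2875+5/4·9.4125+3/4·(-1.3375)=10.7625; next y=3/5·4.7125+1/4·10.7625=5.518125
n=4: y=5.518125, sp=5, e=sp−y=-0.518125; I=8.894375, D=e−e_prev=-0.805625; u=0·(-0.518125)+5/4·8.894375+3/4·(-0.805625)=10.51375; next y=3/5·5.518125+1/4·10.51375≈5.939313
n=5: y≈5.939313, sp=5, e=sp−y≈-0.939313; I≈7.955063, D=e−e_prev≈-0.421188; u=0·(-0.939313)+5/4·7.955063+3/4·(-0.421188)≈9.627938; next y=3/5·5.939313+1/4·9.627938≈5.970572
n=6: y≈5.970572, sp=5, e=sp−y≈-0.970572; I≈6.984491, D=e−e_prev≈-0.031259; u=0·(-0.970572)+5/4·6.984491+3/4·(-0.031259)≈8.707169; next y=3/5·5.970572+1/4·8.707169≈5.759135
n=7: y≈5.759135, sp=5, e=sp−y≈-0.759135; I≈6.225355, D=e−e_prev≈0.211437; u=0·(-0.759135)+5/4·6.225355+3/4·0.211437≈7.940272; next y=3/5·5.759135+1/4·7.940272≈5.440549
n=8: y≈5.440549, sp=5, e=sp−y≈-0.440549; I≈5.784806, D=e−e_prev≈0.318586; u=0·(-0.440549)+5/4·5.784806+3/4·0.318586≈7.469947; next y=3/5·5.440549+1/4·7.469947≈5.131816
n=9: y≈5.131816, sp=5, e=sp−y≈-0.131816; I≈5.652990, D=e−e_prev≈0.308733; u=0·(-0.131816)+5/4·5.652990+3/4·0.308733≈7.297787; next y=3/5·5.131816+1/4·7.297787≈4.903537
n=10: y≈4.903537, sp=5, e=sp−y≈0.096463; I≈5.749453, D=e−e_prev≈0.228280; u=0·0.096463+5/4·5.749453+3/4·0.228280≈7.358027; next y=3/5·4.903537+1/4·7.358027≈4.781629

0 5 10.000 0.000
1 5 7.500 2.500
2 5 10.750 3.375
3 5 10.763 4.713
4 5 10.514 5.518
5 5 9.628 5.939
6 5 8.707 5.971
7 5 7.940 5.759
8 5 7.470 5.441
9 5 7.298 5.132
10 5 7.358 4.904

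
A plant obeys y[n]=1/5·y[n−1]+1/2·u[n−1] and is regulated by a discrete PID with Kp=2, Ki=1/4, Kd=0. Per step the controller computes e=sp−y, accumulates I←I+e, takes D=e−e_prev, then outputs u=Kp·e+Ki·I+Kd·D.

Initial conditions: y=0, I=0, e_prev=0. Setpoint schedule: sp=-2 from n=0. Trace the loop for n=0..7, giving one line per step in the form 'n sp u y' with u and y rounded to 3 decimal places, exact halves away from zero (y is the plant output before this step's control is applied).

(exact arithmetic carried between steps; '≈' marks a value shown rounded to 6 d.p. or computed from one; I and e_prev carry over from the previous line; the table rounds u and y to 3 d.p., halves away from zero)
n=0: y=0, sp=-2, e=sp−y=-2; I=-2, D=e−e_prev=-2; u=2·(-2)+1/4·(-2)+0·(-2)=-4.5; next y=1/5·0+1/2·(-4.5)=-2.25
n=1: y=-2.25, sp=-2, e=sp−y=0.25; I=-1.75, D=e−e_prev=2.25; u=2·0.25+1/4·(-1.75)+0·2.25=0.0625; next y=1/5·(-2.25)+1/2·0.0625=-0.41875
n=2: y=-0.41875, sp=-2, e=sp−y=-1.58125; I=-3.33125, D=e−e_prev=-1.83125; u=2·(-1.58125)+1/4·(-3.33125)+0·(-1.83125)≈-3.995313; next y=1/5·(-0.41875)+1/2·(-3.995313)≈-2.081406
n=3: y≈-2.081406, sp=-2, e=sp−y≈0.081406; I≈-3.249844, D=e−e_prev≈1.662656; u=2·0.081406+1/4·(-3.249844)+0·1.662656≈-0.649648; next y=1/5·(-2.081406)+1/2·(-0.649648)≈-0.741105
n=4: y≈-0.741105, sp=-2, e=sp−y≈-1.258895; I≈-4.508738, D=e−e_prev≈-1.340301; u=2·(-1.258895)+1/4·(-4.508738)+0·(-1.340301)≈-3.644974; next y=1/5·(-0.741105)+1/2·(-3.644974)≈-1.970708
n=5: y≈-1.970708, sp=-2, e=sp−y≈-0.029292; I≈-4.538030, D=e−e_prev≈1.229602; u=2·(-0.029292)+1/4·(-4.538030)+0·1.229602≈-1.193092; next y=1/5·(-1.970708)+1/2·(-1.193092)≈-0.990687
n=6: y≈-0.990687, sp=-2, e=sp−y≈-1.009313; I≈-5.547343, D=e−e_prev≈-0.980020; u=2·(-1.009313)+1/4·(-5.547343)+0·(-0.980020)≈-3.405461; next y=1/5·(-0.990687)+1/2·(-3.405461)≈-1.900868
n=7: y≈-1.900868, sp=-2, e=sp−y≈-0.099132; I≈-5.646475, D=e−e_prev≈0.910180; u=2·(-0.099132)+1/4·(-5.646475)+0·0.910180≈-1.609883; next y=1/5·(-1.900868)+1/2·(-1.609883)≈-1.185115

0 -2 -4.500 0.000
1 -2 0.063 -2.250
2 -2 -3.995 -0.419
3 -2 -0.650 -2.081
4 -2 -3.645 -0.741
5 -2 -1.193 -1.971
6 -2 -3.405 -0.991
7 -2 -1.610 -1.901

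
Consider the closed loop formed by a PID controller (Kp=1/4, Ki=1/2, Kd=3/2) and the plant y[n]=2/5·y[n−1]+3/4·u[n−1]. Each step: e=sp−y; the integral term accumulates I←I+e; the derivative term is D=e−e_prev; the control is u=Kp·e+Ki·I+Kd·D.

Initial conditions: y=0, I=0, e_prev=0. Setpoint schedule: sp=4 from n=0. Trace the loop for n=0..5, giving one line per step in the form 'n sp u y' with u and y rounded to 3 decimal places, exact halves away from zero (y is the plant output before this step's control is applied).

(exact arithmetic carried between steps; '≈' marks a value shown rounded to 6 d.p. or computed from one; I and e_prev carry over from the previous line; the table rounds u and y to 3 d.p., halves away from zero)
n=0: y=0, sp=4, e=sp−y=4; I=4, D=e−e_prev=4; u=1/4·4+1/2·4+3/2·4=9; next y=2/5·0+3/4·9=6.75
n=1: y=6.75, sp=4, e=sp−y=-2.75; I=1.25, D=e−e_prev=-6.75; u=1/4·(-2.75)+1/2·1.25+3/2·(-6.75)=-10.1875; next y=2/5·6.75+3/4·(-10.1875)=-4.940625
n=2: y=-4.940625, sp=4, e=sp−y=8.940625; I=10.190625, D=e−e_prev=11.690625; u=1/4·8.940625+1/2·10.190625+3/2·11.690625≈24.866406; next y=2/5·(-4.940625)+3/4·24.866406≈16.673555
n=3: y≈16.673555, sp=4, e=sp−y≈-12.673555; I≈-2.482930, D=e−e_prev≈-21.614180; u=1/4·(-12.673555)+1/2·(-2.482930)+3/2·(-21.614180)≈-36.831123; next y=2/5·16.673555+3/4·(-36.831123)≈-20.953920
n=4: y≈-20.953920, sp=4, e=sp−y≈24.953920; I≈22.470991, D=e−e_prev≈37.627475; u=1/4·24.953920+1/2·22.470991+3/2·37.627475≈73.915188; next y=2/5·(-20.953920)+3/4·73.915188≈47.054823
n=5: y≈47.054823, sp=4, e=sp−y≈-43.054823; I≈-20.583832, D=e−e_prev≈-68.008743; u=1/4·(-43.054823)+1/2·(-20.583832)+3/2·(-68.008743)≈-123.068737; next y=2/5·47.054823+3/4·(-123.068737)≈-73.479623

0 4 9.000 0.000
1 4 -10.188 6.750
2 4 24.866 -4.941
3 4 -36.831 16.674
4 4 73.915 -20.954
5 4 -123.069 47.055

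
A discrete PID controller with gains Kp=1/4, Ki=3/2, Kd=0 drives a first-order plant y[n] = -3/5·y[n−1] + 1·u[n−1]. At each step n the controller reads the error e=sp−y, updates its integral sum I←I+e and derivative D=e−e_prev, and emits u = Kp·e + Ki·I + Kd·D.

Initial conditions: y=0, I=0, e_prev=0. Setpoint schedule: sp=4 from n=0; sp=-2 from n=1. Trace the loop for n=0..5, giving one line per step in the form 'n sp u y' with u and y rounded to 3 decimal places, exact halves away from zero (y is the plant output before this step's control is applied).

0 4 7.000 0.000
1 -2 -9.750 7.000
2 -2 13.413 -13.950
3 -2 -31.194 21.783
4 -2 48.713 -44.264
5 -2 -97.078 75.271

(exact arithmetic carried between steps; '≈' marks a value shown rounded to 6 d.p. or computed from one; I and e_prev carry over from the previous line; the table rounds u and y to 3 d.p., halves away from zero)
n=0: y=0, sp=4, e=sp−y=4; I=4, D=e−e_prev=4; u=1/4·4+3/2·4+0·4=7; next y=-3/5·0+1·7=7
n=1: y=7, sp=-2, e=sp−y=-9; I=-5, D=e−e_prev=-13; u=1/4·(-9)+3/2·(-5)+0·(-13)=-9.75; next y=-3/5·7+1·(-9.75)=-13.95
n=2: y=-13.95, sp=-2, e=sp−y=11.95; I=6.95, D=e−e_prev=20.95; u=1/4·11.95+3/2·6.95+0·20.95=13.4125; next y=-3/5·(-13.95)+1·13.4125=21.7825
n=3: y=21.7825, sp=-2, e=sp−y=-23.7825; I=-16.8325, D=e−e_prev=-35.7325; u=1/4·(-23.7825)+3/2·(-16.8325)+0·(-35.7325)=-31.194375; next y=-3/5·21.7825+1·(-31.194375)=-44.263875
n=4: y=-44.263875, sp=-2, e=sp−y=42.263875; I=25.431375, D=e−e_prev=66.046375; u=1/4·42.263875+3/2·25.431375+0·66.046375≈48.713031; next y=-3/5·(-44.263875)+1·48.713031≈75.271356
n=5: y≈75.271356, sp=-2, e=sp−y≈-77.271356; I≈-51.839981, D=e−e_prev≈-119.535231; u=1/4·(-77.271356)+3/2·(-51.839981)+0·(-119.535231)≈-97.077811; next y=-3/5·75.271356+1·(-97.077811)≈-142.240625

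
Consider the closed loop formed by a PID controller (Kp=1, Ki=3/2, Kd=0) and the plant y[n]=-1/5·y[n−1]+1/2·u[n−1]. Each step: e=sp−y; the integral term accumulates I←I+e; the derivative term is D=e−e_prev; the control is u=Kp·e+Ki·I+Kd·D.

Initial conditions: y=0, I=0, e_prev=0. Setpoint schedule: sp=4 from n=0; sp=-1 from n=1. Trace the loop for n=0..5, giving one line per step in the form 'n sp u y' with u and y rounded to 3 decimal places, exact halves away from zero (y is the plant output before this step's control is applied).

0 4 10.000 0.000
1 -1 -9.000 5.000
2 -1 8.250 -5.500
3 -1 -11.813 5.225
4 -1 9.291 -6.951
5 -1 -14.250 6.036

(exact arithmetic carried between steps; '≈' marks a value shown rounded to 6 d.p. or computed from one; I and e_prev carry over from the previous line; the table rounds u and y to 3 d.p., halves away from zero)
n=0: y=0, sp=4, e=sp−y=4; I=4, D=e−e_prev=4; u=1·4+3/2·4+0·4=10; next y=-1/5·0+1/2·10=5
n=1: y=5, sp=-1, e=sp−y=-6; I=-2, D=e−e_prev=-10; u=1·(-6)+3/2·(-2)+0·(-10)=-9; next y=-1/5·5+1/2·(-9)=-5.5
n=2: y=-5.5, sp=-1, e=sp−y=4.5; I=2.5, D=e−e_prev=10.5; u=1·4.5+3/2·2.5+0·10.5=8.25; next y=-1/5·(-5.5)+1/2·8.25=5.225
n=3: y=5.225, sp=-1, e=sp−y=-6.225; I=-3.725, D=e−e_prev=-10.725; u=1·(-6.225)+3/2·(-3.725)+0·(-10.725)=-11.8125; next y=-1/5·5.225+1/2·(-11.8125)=-6.95125
n=4: y=-6.95125, sp=-1, e=sp−y=5.95125; I=2.22625, D=e−e_prev=12.17625; u=1·5.95125+3/2·2.22625+0·12.17625=9.290625; next y=-1/5·(-6.95125)+1/2·9.290625≈6.035563
n=5: y≈6.035563, sp=-1, e=sp−y≈-7.035563; I≈-4.809313, D=e−e_prev≈-12.986813; u=1·(-7.035563)+3/2·(-4.809313)+0·(-12.986813)≈-14.249531; next y=-1/5·6.035563+1/2·(-14.249531)≈-8.331878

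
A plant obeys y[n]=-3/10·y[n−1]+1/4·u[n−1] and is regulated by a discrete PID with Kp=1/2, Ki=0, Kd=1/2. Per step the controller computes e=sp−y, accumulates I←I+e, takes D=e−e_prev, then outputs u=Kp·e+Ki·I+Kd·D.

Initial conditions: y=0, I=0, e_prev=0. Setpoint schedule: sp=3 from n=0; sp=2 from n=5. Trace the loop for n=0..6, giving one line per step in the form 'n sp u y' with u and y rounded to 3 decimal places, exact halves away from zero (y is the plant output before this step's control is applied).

0 3 3.000 0.000
1 3 0.750 0.750
2 3 1.913 -0.038
3 3 0.992 0.489
4 3 1.644 0.101
5 2 0.170 0.381
6 2 1.262 -0.072

(exact arithmetic carried between steps; '≈' marks a value shown rounded to 6 d.p. or computed from one; I and e_prev carry over from the previous line; the table rounds u and y to 3 d.p., halves away from zero)
n=0: y=0, sp=3, e=sp−y=3; I=3, D=e−e_prev=3; u=1/2·3+0·3+1/2·3=3; next y=-3/10·0+1/4·3=0.75
n=1: y=0.75, sp=3, e=sp−y=2.25; I=5.25, D=e−e_prev=-0.75; u=1/2·2.25+0·5.25+1/2·(-0.75)=0.75; next y=-3/10·0.75+1/4·0.75=-0.0375
n=2: y=-0.0375, sp=3, e=sp−y=3.0375; I=8.2875, D=e−e_prev=0.7875; u=1/2·3.0375+0·8.2875+1/2·0.7875=1.9125; next y=-3/10·(-0.0375)+1/4·1.9125=0.489375
n=3: y=0.489375, sp=3, e=sp−y=2.510625; I=10.798125, D=e−e_prev=-0.526875; u=1/2·2.510625+0·10.798125+1/2·(-0.526875)=0.991875; next y=-3/10·0.489375+1/4·0.991875≈0.101156
n=4: y≈0.101156, sp=3, e=sp−y≈2.898844; I≈13.696969, D=e−e_prev≈0.388219; u=1/2·2.898844+0·13.696969+1/2·0.388219≈1.643531; next y=-3/10·0.101156+1/4·1.643531≈0.380536
n=5: y≈0.380536, sp=2, e=sp−y≈1.619464; I≈15.316433, D=e−e_prev≈-1.279380; u=1/2·1.619464+0·15.316433+1/2·(-1.279380)≈0.170042; next y=-3/10·0.380536+1/4·0.170042≈-0.071650
n=6: y≈-0.071650, sp=2, e=sp−y≈2.071650; I≈17.388083, D=e−e_prev≈0.452186; u=1/2·2.071650+0·17.388083+1/2·0.452186≈1.261918; next y=-3/10·(-0.071650)+1/4·1.261918≈0.336975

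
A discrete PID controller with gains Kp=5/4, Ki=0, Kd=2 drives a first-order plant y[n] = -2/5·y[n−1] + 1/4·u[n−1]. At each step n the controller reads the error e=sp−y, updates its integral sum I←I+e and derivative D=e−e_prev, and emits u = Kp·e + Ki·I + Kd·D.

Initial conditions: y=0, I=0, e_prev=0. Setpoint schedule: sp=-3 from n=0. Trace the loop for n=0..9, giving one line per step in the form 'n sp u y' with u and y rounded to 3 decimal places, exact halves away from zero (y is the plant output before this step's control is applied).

(exact arithmetic carried between steps; '≈' marks a value shown rounded to 6 d.p. or computed from one; I and e_prev carry over from the previous line; the table rounds u and y to 3 d.p., halves away from zero)
n=0: y=0, sp=-3, e=sp−y=-3; I=-3, D=e−e_prev=-3; u=5/4·(-3)+0·(-3)+2·(-3)=-9.75; next y=-2/5·0+1/4·(-9.75)=-2.4375
n=1: y=-2.4375, sp=-3, e=sp−y=-0.5625; I=-3.5625, D=e−e_prev=2.4375; u=5/4·(-0.5625)+0·(-3.5625)+2·2.4375=4.171875; next y=-2/5·(-2.4375)+1/4·4.171875≈2.017969
n=2: y≈2.017969, sp=-3, e=sp−y≈-5.017969; I≈-8.580469, D=e−e_prev≈-4.455469; u=5/4·(-5.017969)+0·(-8.580469)+2·(-4.455469)≈-15.183398; next y=-2/5·2.017969+1/4·(-15.183398)≈-4.603037
n=3: y≈-4.603037, sp=-3, e=sp−y≈1.603037; I≈-6.977432, D=e−e_prev≈6.621006; u=5/4·1.603037+0·(-6.977432)+2·6.621006≈15.245808; next y=-2/5·(-4.603037)+1/4·15.245808≈5.652667
n=4: y≈5.652667, sp=-3, e=sp−y≈-8.652667; I≈-15.630099, D=e−e_prev≈-10.255704; u=5/4·(-8.652667)+0·(-15.630099)+2·(-10.255704)≈-31.327242; next y=-2/5·5.652667+1/4·(-31.327242)≈-10.092877
n=5: y≈-10.092877, sp=-3, e=sp−y≈7.092877; I≈-8.537221, D=e−e_prev≈15.745544; u=5/4·7.092877+0·(-8.537221)+2·15.745544≈40.357184; next y=-2/5·(-10.092877)+1/4·40.357184≈14.126447
n=6: y≈14.126447, sp=-3, e=sp−y≈-17.126447; I≈-25.663668, D=e−e_prev≈-24.219324; u=5/4·(-17.126447)+0·(-25.663668)+2·(-24.219324)≈-69.846707; next y=-2/5·14.126447+1/4·(-69.846707)≈-23.112256
n=7: y≈-23.112256, sp=-3, e=sp−y≈20.112256; I≈-5.551413, D=e−e_prev≈37.238702; u=5/4·20.112256+0·(-5.551413)+2·37.238702≈99.617724; next y=-2/5·(-23.112256)+1/4·99.617724≈34.149333
n=8: y≈34.149333, sp=-3, e=sp−y≈-37.149333; I≈-42.700746, D=e−e_prev≈-57.261589; u=5/4·(-37.149333)+0·(-42.700746)+2·(-57.261589)≈-160.959844; next y=-2/5·34.149333+1/4·(-160.959844)≈-53.899694
n=9: y≈-53.899694, sp=-3, e=sp−y≈50.899694; I≈8.198948, D=e−e_prev≈88.049028; u=5/4·50.899694+0·8.198948+2·88.049028≈239.722673; next y=-2/5·(-53.899694)+1/4·239.722673≈81.490546

0 -3 -9.750 0.000
1 -3 4.172 -2.438
2 -3 -15.183 2.018
3 -3 15.246 -4.603
4 -3 -31.327 5.653
5 -3 40.357 -10.093
6 -3 -69.847 14.126
7 -3 99.618 -23.112
8 -3 -160.960 34.149
9 -3 239.723 -53.900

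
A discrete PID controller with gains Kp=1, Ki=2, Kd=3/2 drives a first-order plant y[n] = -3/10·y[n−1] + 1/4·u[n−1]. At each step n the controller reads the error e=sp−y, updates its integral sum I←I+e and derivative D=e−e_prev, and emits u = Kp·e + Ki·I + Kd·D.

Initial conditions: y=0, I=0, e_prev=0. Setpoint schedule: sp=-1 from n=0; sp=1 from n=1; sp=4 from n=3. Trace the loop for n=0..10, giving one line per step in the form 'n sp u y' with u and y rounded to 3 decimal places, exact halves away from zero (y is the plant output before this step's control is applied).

0 -1 -4.500 0.000
1 1 9.063 -1.125
2 1 -8.152 2.603
3 4 32.133 -2.819
4 4 -19.502 8.879
5 4 62.168 -7.539
6 4 -53.424 17.804
7 4 121.237 -18.697
8 4 -133.890 35.918
9 4 244.946 -44.248
10 4 -313.224 74.511

(exact arithmetic carried between steps; '≈' marks a value shown rounded to 6 d.p. or computed from one; I and e_prev carry over from the previous line; the table rounds u and y to 3 d.p., halves away from zero)
n=0: y=0, sp=-1, e=sp−y=-1; I=-1, D=e−e_prev=-1; u=1·(-1)+2·(-1)+3/2·(-1)=-4.5; next y=-3/10·0+1/4·(-4.5)=-1.125
n=1: y=-1.125, sp=1, e=sp−y=2.125; I=1.125, D=e−e_prev=3.125; u=1·2.125+2·1.125+3/2·3.125=9.0625; next y=-3/10·(-1.125)+1/4·9.0625=2.603125
n=2: y=2.603125, sp=1, e=sp−y=-1.603125; I=-0.478125, D=e−e_prev=-3.728125; u=1·(-1.603125)+2·(-0.478125)+3/2·(-3.728125)≈-8.151563; next y=-3/10·2.603125+1/4·(-8.151563)≈-2.818828
n=3: y≈-2.818828, sp=4, e=sp−y≈6.818828; I≈6.340703, D=e−e_prev≈8.421953; u=1·6.818828+2·6.340703+3/2·8.421953≈32.133164; next y=-3/10·(-2.818828)+1/4·32.133164≈8.878939
n=4: y≈8.878939, sp=4, e=sp−y≈-4.878939; I≈1.461764, D=e−e_prev≈-11.697768; u=1·(-4.878939)+2·1.461764+3/2·(-11.697768)≈-19.502063; next y=-3/10·8.878939+1/4·(-19.502063)≈-7.539198
n=5: y≈-7.539198, sp=4, e=sp−y≈11.539198; I≈13.000961, D=e−e_prev≈16.418137; u=1·11.539198+2·13.000961+3/2·16.418137≈62.168326; next y=-3/10·(-7.539198)+1/4·62.168326≈17.803841
n=6: y≈17.803841, sp=4, e=sp−y≈-13.803841; I≈-0.802879, D=e−e_prev≈-25.343039; u=1·(-13.803841)+2·(-0.802879)+3/2·(-25.343039)≈-53.424158; next y=-3/10·17.803841+1/4·(-53.424158)≈-18.697192
n=7: y≈-18.697192, sp=4, e=sp−y≈22.697192; I≈21.894312, D=e−e_prev≈36.501033; u=1·22.697192+2·21.894312+3/2·36.501033≈121.237365; next y=-3/10·(-18.697192)+1/4·121.237365≈35.918499
n=8: y≈35.918499, sp=4, e=sp−y≈-31.918499; I≈-10.024187, D=e−e_prev≈-54.615690; u=1·(-31.918499)+2·(-10.024187)+3/2·(-54.615690)≈-133.890407; next y=-3/10·35.918499+1/4·(-133.890407)≈-44.248151
n=9: y≈-44.248151, sp=4, e=sp−y≈48.248151; I≈38.223965, D=e−e_prev≈80.166650; u=1·48.248151+2·38.223965+3/2·80.166650≈244.946057; next y=-3/10·(-44.248151)+1/4·244.946057≈74.510960
n=10: y≈74.510960, sp=4, e=sp−y≈-70.510960; I≈-32.286995, D=e−e_prev≈-118.759111; u=1·(-70.510960)+2·(-32.286995)+3/2·(-118.759111)≈-313.223615; next y=-3/10·74.510960+1/4·(-313.223615)≈-100.659192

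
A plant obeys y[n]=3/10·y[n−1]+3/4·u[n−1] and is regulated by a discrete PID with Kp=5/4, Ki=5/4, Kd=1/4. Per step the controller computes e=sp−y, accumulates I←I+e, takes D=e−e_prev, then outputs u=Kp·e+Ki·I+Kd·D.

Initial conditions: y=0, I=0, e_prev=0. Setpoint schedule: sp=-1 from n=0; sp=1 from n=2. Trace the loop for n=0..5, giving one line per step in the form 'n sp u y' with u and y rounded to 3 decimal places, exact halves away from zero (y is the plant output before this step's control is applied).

(exact arithmetic carried between steps; '≈' marks a value shown rounded to 6 d.p. or computed from one; I and e_prev carry over from the previous line; the table rounds u and y to 3 d.p., halves away from zero)
n=0: y=0, sp=-1, e=sp−y=-1; I=-1, D=e−e_prev=-1; u=5/4·(-1)+5/4·(-1)+1/4·(-1)=-2.75; next y=3/10·0+3/4·(-2.75)=-2.0625
n=1: y=-2.0625, sp=-1, e=sp−y=1.0625; I=0.0625, D=e−e_prev=2.0625; u=5/4·1.0625+5/4·0.0625+1/4·2.0625=1.921875; next y=3/10·(-2.0625)+3/4·1.921875≈0.822656
n=2: y≈0.822656, sp=1, e=sp−y≈0.177344; I≈0.239844, D=e−e_prev≈-0.885156; u=5/4·0.177344+5/4·0.239844+1/4·(-0.885156)≈0.300195; next y=3/10·0.822656+3/4·0.300195≈0.471943
n=3: y≈0.471943, sp=1, e=sp−y≈0.528057; I≈0.767900, D=e−e_prev≈0.350713; u=5/4·0.528057+5/4·0.767900+1/4·0.350713≈1.707625; next y=3/10·0.471943+3/4·1.707625≈1.422301
n=4: y≈1.422301, sp=1, e=sp−y≈-0.422301; I≈0.345599, D=e−e_prev≈-0.950358; u=5/4·(-0.422301)+5/4·0.345599+1/4·(-0.950358)≈-0.333467; next y=3/10·1.422301+3/4·(-0.333467)≈0.176590
n=5: y≈0.176590, sp=1, e=sp−y≈0.823410; I≈1.169009, D=e−e_prev≈1.245712; u=5/4·0.823410+5/4·1.169009+1/4·1.245712≈2.801952; next y=3/10·0.176590+3/4·2.801952≈2.154441

0 -1 -2.750 0.000
1 -1 1.922 -2.063
2 1 0.300 0.823
3 1 1.708 0.472
4 1 -0.333 1.422
5 1 2.802 0.177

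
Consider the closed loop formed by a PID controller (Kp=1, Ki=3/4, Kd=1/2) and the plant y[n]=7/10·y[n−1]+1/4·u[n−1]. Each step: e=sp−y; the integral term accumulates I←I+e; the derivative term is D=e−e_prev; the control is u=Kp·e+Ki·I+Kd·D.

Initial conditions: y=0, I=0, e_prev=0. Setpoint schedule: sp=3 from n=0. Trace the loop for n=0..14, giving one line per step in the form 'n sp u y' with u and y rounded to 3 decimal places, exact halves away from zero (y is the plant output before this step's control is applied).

(exact arithmetic carried between steps; '≈' marks a value shown rounded to 6 d.p. or computed from one; I and e_prev carry over from the previous line; the table rounds u and y to 3 d.p., halves away from zero)
n=0: y=0, sp=3, e=sp−y=3; I=3, D=e−e_prev=3; u=1·3+3/4·3+1/2·3=6.75; next y=7/10·0+1/4·6.75=1.6875
n=1: y=1.6875, sp=3, e=sp−y=1.3125; I=4.3125, D=e−e_prev=-1.6875; u=1·1.3125+3/4·4.3125+1/2·(-1.6875)=3.703125; next y=7/10·1.6875+1/4·3.703125≈2.107031
n=2: y≈2.107031, sp=3, e=sp−y≈0.892969; I≈5.205469, D=e−e_prev≈-0.419531; u=1·0.892969+3/4·5.205469+1/2·(-0.419531)≈4.587305; next y=7/10·2.107031+1/4·4.587305≈2.621748
n=3: y≈2.621748, sp=3, e=sp−y≈0.378252; I≈5.583721, D=e−e_prev≈-0.514717; u=1·0.378252+3/4·5.583721+1/2·(-0.514717)≈4.308684; next y=7/10·2.621748+1/4·4.308684≈2.912395
n=4: y≈2.912395, sp=3, e=sp−y≈0.087605; I≈5.671326, D=e−e_prev≈-0.290647; u=1·0.087605+3/4·5.671326+1/2·(-0.290647)≈4.195777; next y=7/10·2.912395+1/4·4.195777≈3.087620
n=5: y≈3.087620, sp=3, e=sp−y≈-0.087620; I≈5.583706, D=e−e_prev≈-0.175226; u=1·(-0.087620)+3/4·5.583706+1/2·(-0.175226)≈4.012546; next y=7/10·3.087620+1/4·4.012546≈3.164471
n=6: y≈3.164471, sp=3, e=sp−y≈-0.164471; I≈5.419235, D=e−e_prev≈-0.076850; u=1·(-0.164471)+3/4·5.419235+1/2·(-0.076850)≈3.861530; next y=7/10·3.164471+1/4·3.861530≈3.180512
n=7: y≈3.180512, sp=3, e=sp−y≈-0.180512; I≈5.238723, D=e−e_prev≈-0.016041; u=1·(-0.180512)+3/4·5.238723+1/2·(-0.016041)≈3.740509; next y=7/10·3.180512+1/4·3.740509≈3.161486
n=8: y≈3.161486, sp=3, e=sp−y≈-0.161486; I≈5.077237, D=e−e_prev≈0.019026; u=1·(-0.161486)+3/4·5.077237+1/2·0.019026≈3.655955; next y=7/10·3.161486+1/4·3.655955≈3.127029
n=9: y≈3.127029, sp=3, e=sp−y≈-0.127029; I≈4.950208, D=e−e_prev≈0.034457; u=1·(-0.127029)+3/4·4.950208+1/2·0.034457≈3.602856; next y=7/10·3.127029+1/4·3.602856≈3.089634
n=10: y≈3.089634, sp=3, e=sp−y≈-0.089634; I≈4.860574, D=e−e_prev≈0.037395; u=1·(-0.089634)+3/4·4.860574+1/2·0.037395≈3.574494; next y=7/10·3.089634+1/4·3.574494≈3.056367
n=11: y≈3.056367, sp=3, e=sp−y≈-0.056367; I≈4.804207, D=e−e_prev≈0.033267; u=1·(-0.056367)+3/4·4.804207+1/2·0.033267≈3.563421; next y=7/10·3.056367+1/4·3.563421≈3.030312
n=12: y≈3.030312, sp=3, e=sp−y≈-0.030312; I≈4.773894, D=e−e_prev≈0.026055; u=1·(-0.030312)+3/4·4.773894+1/2·0.026055≈3.563136; next y=7/10·3.030312+1/4·3.563136≈3.012003
n=13: y≈3.012003, sp=3, e=sp−y≈-0.012003; I≈4.761892, D=e−e_prev≈0.018310; u=1·(-0.012003)+3/4·4.761892+1/2·0.018310≈3.568571; next y=7/10·3.012003+1/4·3.568571≈3.000545
n=14: y≈3.000545, sp=3, e=sp−y≈-0.000545; I≈4.761347, D=e−e_prev≈0.011458; u=1·(-0.000545)+3/4·4.761347+1/2·0.011458≈3.576195; next y=7/10·3.000545+1/4·3.576195≈2.994430

0 3 6.750 0.000
1 3 3.703 1.688
2 3 4.587 2.107
3 3 4.309 2.622
4 3 4.196 2.912
5 3 4.013 3.088
6 3 3.862 3.164
7 3 3.741 3.181
8 3 3.656 3.161
9 3 3.603 3.127
10 3 3.574 3.090
11 3 3.563 3.056
12 3 3.563 3.030
13 3 3.569 3.012
14 3 3.576 3.001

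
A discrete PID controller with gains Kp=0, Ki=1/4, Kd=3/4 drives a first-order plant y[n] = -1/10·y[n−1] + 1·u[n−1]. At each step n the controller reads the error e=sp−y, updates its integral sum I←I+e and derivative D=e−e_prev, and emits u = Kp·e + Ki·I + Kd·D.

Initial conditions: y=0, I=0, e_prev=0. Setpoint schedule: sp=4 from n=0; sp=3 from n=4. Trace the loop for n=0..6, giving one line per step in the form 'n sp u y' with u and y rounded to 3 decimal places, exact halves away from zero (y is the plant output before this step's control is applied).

0 4 4.000 0.000
1 4 -2.000 4.000
2 4 7.400 -2.400
3 4 -5.840 7.640
4 3 14.024 -6.604
5 3 -14.796 14.684
6 3 29.198 -16.265

(exact arithmetic carried between steps; '≈' marks a value shown rounded to 6 d.p. or computed from one; I and e_prev carry over from the previous line; the table rounds u and y to 3 d.p., halves away from zero)
n=0: y=0, sp=4, e=sp−y=4; I=4, D=e−e_prev=4; u=0·4+1/4·4+3/4·4=4; next y=-1/10·0+1·4=4
n=1: y=4, sp=4, e=sp−y=0; I=4, D=e−e_prev=-4; u=0·0+1/4·4+3/4·(-4)=-2; next y=-1/10·4+1·(-2)=-2.4
n=2: y=-2.4, sp=4, e=sp−y=6.4; I=10.4, D=e−e_prev=6.4; u=0·6.4+1/4·10.4+3/4·6.4=7.4; next y=-1/10·(-2.4)+1·7.4=7.64
n=3: y=7.64, sp=4, e=sp−y=-3.64; I=6.76, D=e−e_prev=-10.04; u=0·(-3.64)+1/4·6.76+3/4·(-10.04)=-5.84; next y=-1/10·7.64+1·(-5.84)=-6.604
n=4: y=-6.604, sp=3, e=sp−y=9.604; I=16.364, D=e−e_prev=13.244; u=0·9.604+1/4·16.364+3/4·13.244=14.024; next y=-1/10·(-6.604)+1·14.024=14.6844
n=5: y=14.6844, sp=3, e=sp−y=-11.6844; I=4.6796, D=e−e_prev=-21.2884; u=0·(-11.6844)+1/4·4.6796+3/4·(-21.2884)=-14.7964; next y=-1/10·14.6844+1·(-14.7964)=-16.26484
n=6: y=-16.26484, sp=3, e=sp−y=19.26484; I=23.94444, D=e−e_prev=30.94924; u=0·19.26484+1/4·23.94444+3/4·30.94924=29.19804; next y=-1/10·(-16.26484)+1·29.19804=30.824524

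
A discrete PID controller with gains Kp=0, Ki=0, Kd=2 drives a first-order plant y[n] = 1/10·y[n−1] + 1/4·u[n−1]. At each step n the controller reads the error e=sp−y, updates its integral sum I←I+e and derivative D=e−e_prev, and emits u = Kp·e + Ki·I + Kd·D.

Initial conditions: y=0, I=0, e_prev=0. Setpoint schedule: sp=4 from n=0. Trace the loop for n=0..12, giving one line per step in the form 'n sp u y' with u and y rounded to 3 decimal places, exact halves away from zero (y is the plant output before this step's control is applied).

(exact arithmetic carried between steps; '≈' marks a value shown rounded to 6 d.p. or computed from one; I and e_prev carry over from the previous line; the table rounds u and y to 3 d.p., halves away from zero)
n=0: y=0, sp=4, e=sp−y=4; I=4, D=e−e_prev=4; u=0·4+0·4+2·4=8; next y=1/10·0+1/4·8=2
n=1: y=2, sp=4, e=sp−y=2; I=6, D=e−e_prev=-2; u=0·2+0·6+2·(-2)=-4; next y=1/10·2+1/4·(-4)=-0.8
n=2: y=-0.8, sp=4, e=sp−y=4.8; I=10.8, D=e−e_prev=2.8; u=0·4.8+0·10.8+2·2.8=5.6; next y=1/10·(-0.8)+1/4·5.6=1.32
n=3: y=1.32, sp=4, e=sp−y=2.68; I=13.48, D=e−e_prev=-2.12; u=0·2.68+0·13.48+2·(-2.12)=-4.24; next y=1/10·1.32+1/4·(-4.24)=-0.928
n=4: y=-0.928, sp=4, e=sp−y=4.928; I=18.408, D=e−e_prev=2.248; u=0·4.928+0·18.408+2·2.248=4.496; next y=1/10·(-0.928)+1/4·4.496=1.0312
n=5: y=1.0312, sp=4, e=sp−y=2.9688; I=21.3768, D=e−e_prev=-1.9592; u=0·2.9688+0·21.3768+2·(-1.9592)=-3.9184; next y=1/10·1.0312+1/4·(-3.9184)=-0.87648
n=6: y=-0.87648, sp=4, e=sp−y=4.87648; I=26.25328, D=e−e_prev=1.90768; u=0·4.87648+0·26.25328+2·1.90768=3.81536; next y=1/10·(-0.87648)+1/4·3.81536=0.866192
n=7: y=0.866192, sp=4, e=sp−y=3.133808; I=29.387088, D=e−e_prev=-1.742672; u=0·3.133808+0·29.387088+2·(-1.742672)=-3.485344; next y=1/10·0.866192+1/4·(-3.485344)≈-0.784717
n=8: y≈-0.784717, sp=4, e=sp−y≈4.784717; I≈34.171805, D=e−e_prev≈1.650909; u=0·4.784717+0·34.171805+2·1.650909≈3.301818; next y=1/10·(-0.784717)+1/4·3.301818≈0.746983
n=9: y≈0.746983, sp=4, e=sp−y≈3.253017; I≈37.424822, D=e−e_prev≈-1.531700; u=0·3.253017+0·37.424822+2·(-1.531700)≈-3.063399; next y=1/10·0.746983+1/4·(-3.063399)≈-0.691151
n=10: y≈-0.691151, sp=4, e=sp−y≈4.691151; I≈42.115974, D=e−e_prev≈1.438134; u=0·4.691151+0·42.115974+2·1.438134≈2.876268; next y=1/10·(-0.691151)+1/4·2.876268≈0.649952
n=11: y≈0.649952, sp=4, e=sp−y≈3.350048; I≈45.466022, D=e−e_prev≈-1.341103; u=0·3.350048+0·45.466022+2·(-1.341103)≈-2.682207; next y=1/10·0.649952+1/4·(-2.682207)≈-0.605557
n=12: y≈-0.605557, sp=4, e=sp−y≈4.605557; I≈50.071578, D=e−e_prev≈1.255508; u=0·4.605557+0·50.071578+2·1.255508≈2.511017; next y=1/10·(-0.605557)+1/4·2.511017≈0.567199

0 4 8.000 0.000
1 4 -4.000 2.000
2 4 5.600 -0.800
3 4 -4.240 1.320
4 4 4.496 -0.928
5 4 -3.918 1.031
6 4 3.815 -0.876
7 4 -3.485 0.866
8 4 3.302 -0.785
9 4 -3.063 0.747
10 4 2.876 -0.691
11 4 -2.682 0.650
12 4 2.511 -0.606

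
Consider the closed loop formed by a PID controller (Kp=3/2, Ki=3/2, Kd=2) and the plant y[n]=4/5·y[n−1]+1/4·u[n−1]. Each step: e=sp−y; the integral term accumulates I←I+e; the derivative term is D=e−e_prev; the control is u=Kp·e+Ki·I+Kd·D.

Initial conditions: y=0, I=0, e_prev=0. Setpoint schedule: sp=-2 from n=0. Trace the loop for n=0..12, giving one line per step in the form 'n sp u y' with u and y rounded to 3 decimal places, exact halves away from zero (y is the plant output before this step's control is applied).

0 -2 -10.000 0.000
1 -2 3.500 -2.500
2 -2 -7.625 -1.125
3 -2 2.219 -2.806
4 -2 -5.514 -1.690
5 -2 1.456 -2.731
6 -2 -4.079 -1.821
7 -2 0.750 -2.476
8 -2 -3.261 -1.794
9 -2 0.078 -2.250
10 -2 -2.807 -1.781
11 -2 -0.469 -2.126
12 -2 -2.511 -1.818

(exact arithmetic carried between steps; '≈' marks a value shown rounded to 6 d.p. or computed from one; I and e_prev carry over from the previous line; the table rounds u and y to 3 d.p., halves away from zero)
n=0: y=0, sp=-2, e=sp−y=-2; I=-2, D=e−e_prev=-2; u=3/2·(-2)+3/2·(-2)+2·(-2)=-10; next y=4/5·0+1/4·(-10)=-2.5
n=1: y=-2.5, sp=-2, e=sp−y=0.5; I=-1.5, D=e−e_prev=2.5; u=3/2·0.5+3/2·(-1.5)+2·2.5=3.5; next y=4/5·(-2.5)+1/4·3.5=-1.125
n=2: y=-1.125, sp=-2, e=sp−y=-0.875; I=-2.375, D=e−e_prev=-1.375; u=3/2·(-0.875)+3/2·(-2.375)+2·(-1.375)=-7.625; next y=4/5·(-1.125)+1/4·(-7.625)=-2.80625
n=3: y=-2.80625, sp=-2, e=sp−y=0.80625; I=-1.56875, D=e−e_prev=1.68125; u=3/2·0.80625+3/2·(-1.56875)+2·1.68125=2.21875; next y=4/5·(-2.80625)+1/4·2.21875≈-1.690313
n=4: y≈-1.690313, sp=-2, e=sp−y≈-0.309688; I≈-1.878438, D=e−e_prev≈-1.115938; u=3/2·(-0.309688)+3/2·(-1.878438)+2·(-1.115938)≈-5.514063; next y=4/5·(-1.690313)+1/4·(-5.514063)≈-2.730766
n=5: y≈-2.730766, sp=-2, e=sp−y≈0.730766; I≈-1.147672, D=e−e_prev≈1.040453; u=3/2·0.730766+3/2·(-1.147672)+2·1.040453≈1.455547; next y=4/5·(-2.730766)+1/4·1.455547≈-1.820726
n=6: y≈-1.820726, sp=-2, e=sp−y≈-0.179274; I≈-1.326946, D=e−e_prev≈-0.910040; u=3/2·(-0.179274)+3/2·(-1.326946)+2·(-0.910040)≈-4.079410; next y=4/5·(-1.820726)+1/4·(-4.079410)≈-2.476433
n=7: y≈-2.476433, sp=-2, e=sp−y≈0.476433; I≈-0.850513, D=e−e_prev≈0.655707; u=3/2·0.476433+3/2·(-0.850513)+2·0.655707≈0.750295; next y=4/5·(-2.476433)+1/4·0.750295≈-1.793573
n=8: y≈-1.793573, sp=-2, e=sp−y≈-0.206427; I≈-1.056940, D=e−e_prev≈-0.682860; u=3/2·(-0.206427)+3/2·(-1.056940)+2·(-0.682860)≈-3.260772; next y=4/5·(-1.793573)+1/4·(-3.260772)≈-2.250051
n=9: y≈-2.250051, sp=-2, e=sp−y≈0.250051; I≈-0.806889, D=e−e_prev≈0.456478; u=3/2·0.250051+3/2·(-0.806889)+2·0.456478≈0.077700; next y=4/5·(-2.250051)+1/4·0.077700≈-1.780616
n=10: y≈-1.780616, sp=-2, e=sp−y≈-0.219384; I≈-1.026273, D=e−e_prev≈-0.469435; u=3/2·(-0.219384)+3/2·(-1.026273)+2·(-0.469435)≈-2.807356; next y=4/5·(-1.780616)+1/4·(-2.807356)≈-2.126332
n=11: y≈-2.126332, sp=-2, e=sp−y≈0.126332; I≈-0.899941, D=e−e_prev≈0.345716; u=3/2·0.126332+3/2·(-0.899941)+2·0.345716≈-0.468982; next y=4/5·(-2.126332)+1/4·(-0.468982)≈-1.818311
n=12: y≈-1.818311, sp=-2, e=sp−y≈-0.181689; I≈-1.081630, D=e−e_prev≈-0.308021; u=3/2·(-0.181689)+3/2·(-1.081630)+2·(-0.308021)≈-2.511020; next y=4/5·(-1.818311)+1/4·(-2.511020)≈-2.082404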